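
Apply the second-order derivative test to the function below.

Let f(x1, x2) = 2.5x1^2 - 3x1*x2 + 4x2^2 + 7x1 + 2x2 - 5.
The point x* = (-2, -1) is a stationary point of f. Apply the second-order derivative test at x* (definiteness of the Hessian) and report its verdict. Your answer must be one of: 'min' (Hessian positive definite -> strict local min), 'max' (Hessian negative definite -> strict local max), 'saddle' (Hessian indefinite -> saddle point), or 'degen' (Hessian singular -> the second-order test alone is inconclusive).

Compute the Hessian H = grad^2 f:
  H = [[5, -3], [-3, 8]]
Verify stationarity: grad f(x*) = H x* + g = (0, 0).
Eigenvalues of H: 3.1459, 9.8541.
Both eigenvalues > 0, so H is positive definite -> x* is a strict local min.

min


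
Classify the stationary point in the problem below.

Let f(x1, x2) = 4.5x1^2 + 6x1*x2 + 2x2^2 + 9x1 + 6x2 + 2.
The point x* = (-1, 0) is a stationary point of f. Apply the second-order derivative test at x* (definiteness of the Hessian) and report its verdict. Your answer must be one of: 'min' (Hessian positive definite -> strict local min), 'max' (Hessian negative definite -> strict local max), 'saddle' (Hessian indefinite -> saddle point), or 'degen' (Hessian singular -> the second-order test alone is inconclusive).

Compute the Hessian H = grad^2 f:
  H = [[9, 6], [6, 4]]
Verify stationarity: grad f(x*) = H x* + g = (0, 0).
Eigenvalues of H: 0, 13.
H has a zero eigenvalue (singular; positive semidefinite but not definite), so H is neither positive definite, negative definite, nor indefinite. The second-order test alone is inconclusive -> degen.
(Indeed, f is constant along the null direction of H through x*, so x* is not a strict local extremum.)

degen


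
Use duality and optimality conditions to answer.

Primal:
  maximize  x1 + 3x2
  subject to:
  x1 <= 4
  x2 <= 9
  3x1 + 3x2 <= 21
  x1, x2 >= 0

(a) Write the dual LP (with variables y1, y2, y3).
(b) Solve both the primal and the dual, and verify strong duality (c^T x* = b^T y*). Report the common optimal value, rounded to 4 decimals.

The standard primal-dual pair for 'max c^T x s.t. A x <= b, x >= 0' is:
  Dual:  min b^T y  s.t.  A^T y >= c,  y >= 0.

So the dual LP is:
  minimize  4y1 + 9y2 + 21y3
  subject to:
    y1 + 3y3 >= 1
    y2 + 3y3 >= 3
    y1, y2, y3 >= 0

Solving the primal: x* = (0, 7).
  primal value c^T x* = 21.
Solving the dual: y* = (0, 0, 1).
  dual value b^T y* = 21.
Strong duality: c^T x* = b^T y*. Confirmed.

21


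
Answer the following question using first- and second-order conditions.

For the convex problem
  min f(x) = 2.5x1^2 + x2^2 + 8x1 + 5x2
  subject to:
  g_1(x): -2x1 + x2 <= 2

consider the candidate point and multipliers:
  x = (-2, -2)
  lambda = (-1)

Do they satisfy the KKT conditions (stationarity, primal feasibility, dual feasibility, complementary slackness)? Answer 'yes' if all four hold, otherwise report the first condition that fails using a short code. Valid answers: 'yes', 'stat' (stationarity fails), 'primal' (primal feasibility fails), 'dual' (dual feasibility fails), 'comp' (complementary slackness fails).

Gradient of f: grad f(x) = Q x + c = (-2, 1)
Constraint values g_i(x) = a_i^T x - b_i:
  g_1((-2, -2)) = 0
Stationarity residual: grad f(x) + sum_i lambda_i a_i = (0, 0)
  -> stationarity OK
Primal feasibility (all g_i <= 0): OK
Dual feasibility (all lambda_i >= 0): FAILS
Complementary slackness (lambda_i * g_i(x) = 0 for all i): OK

Verdict: the first failing condition is dual_feasibility -> dual.

dual


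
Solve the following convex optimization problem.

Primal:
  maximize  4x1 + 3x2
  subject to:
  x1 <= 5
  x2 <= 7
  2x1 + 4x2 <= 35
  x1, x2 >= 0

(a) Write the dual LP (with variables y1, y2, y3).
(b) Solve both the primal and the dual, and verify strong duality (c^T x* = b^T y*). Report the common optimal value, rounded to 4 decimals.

The standard primal-dual pair for 'max c^T x s.t. A x <= b, x >= 0' is:
  Dual:  min b^T y  s.t.  A^T y >= c,  y >= 0.

So the dual LP is:
  minimize  5y1 + 7y2 + 35y3
  subject to:
    y1 + 2y3 >= 4
    y2 + 4y3 >= 3
    y1, y2, y3 >= 0

Solving the primal: x* = (5, 6.25).
  primal value c^T x* = 38.75.
Solving the dual: y* = (2.5, 0, 0.75).
  dual value b^T y* = 38.75.
Strong duality: c^T x* = b^T y*. Confirmed.

38.75


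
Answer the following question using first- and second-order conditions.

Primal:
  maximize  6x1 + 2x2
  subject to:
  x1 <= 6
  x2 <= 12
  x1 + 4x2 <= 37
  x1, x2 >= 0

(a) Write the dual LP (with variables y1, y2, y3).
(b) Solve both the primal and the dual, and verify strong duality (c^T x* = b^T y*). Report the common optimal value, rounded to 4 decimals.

The standard primal-dual pair for 'max c^T x s.t. A x <= b, x >= 0' is:
  Dual:  min b^T y  s.t.  A^T y >= c,  y >= 0.

So the dual LP is:
  minimize  6y1 + 12y2 + 37y3
  subject to:
    y1 + y3 >= 6
    y2 + 4y3 >= 2
    y1, y2, y3 >= 0

Solving the primal: x* = (6, 7.75).
  primal value c^T x* = 51.5.
Solving the dual: y* = (5.5, 0, 0.5).
  dual value b^T y* = 51.5.
Strong duality: c^T x* = b^T y*. Confirmed.

51.5


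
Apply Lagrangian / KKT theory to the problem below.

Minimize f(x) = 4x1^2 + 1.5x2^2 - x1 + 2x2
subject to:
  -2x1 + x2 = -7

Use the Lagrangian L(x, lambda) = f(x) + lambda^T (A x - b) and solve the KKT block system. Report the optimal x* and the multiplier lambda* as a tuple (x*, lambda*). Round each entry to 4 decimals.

Form the Lagrangian:
  L(x, lambda) = (1/2) x^T Q x + c^T x + lambda^T (A x - b)
Stationarity (grad_x L = 0): Q x + c + A^T lambda = 0.
Primal feasibility: A x = b.

This gives the KKT block system:
  [ Q   A^T ] [ x     ]   [-c ]
  [ A    0  ] [ lambda ] = [ b ]

Solving the linear system:
  x*      = (1.95, -3.1)
  lambda* = (7.3)
  f(x*)   = 21.475

x* = (1.95, -3.1), lambda* = (7.3)


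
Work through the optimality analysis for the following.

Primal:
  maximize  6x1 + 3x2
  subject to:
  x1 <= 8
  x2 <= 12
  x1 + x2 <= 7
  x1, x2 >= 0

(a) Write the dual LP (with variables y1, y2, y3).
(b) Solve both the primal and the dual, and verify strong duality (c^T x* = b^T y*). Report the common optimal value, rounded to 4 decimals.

The standard primal-dual pair for 'max c^T x s.t. A x <= b, x >= 0' is:
  Dual:  min b^T y  s.t.  A^T y >= c,  y >= 0.

So the dual LP is:
  minimize  8y1 + 12y2 + 7y3
  subject to:
    y1 + y3 >= 6
    y2 + y3 >= 3
    y1, y2, y3 >= 0

Solving the primal: x* = (7, 0).
  primal value c^T x* = 42.
Solving the dual: y* = (0, 0, 6).
  dual value b^T y* = 42.
Strong duality: c^T x* = b^T y*. Confirmed.

42


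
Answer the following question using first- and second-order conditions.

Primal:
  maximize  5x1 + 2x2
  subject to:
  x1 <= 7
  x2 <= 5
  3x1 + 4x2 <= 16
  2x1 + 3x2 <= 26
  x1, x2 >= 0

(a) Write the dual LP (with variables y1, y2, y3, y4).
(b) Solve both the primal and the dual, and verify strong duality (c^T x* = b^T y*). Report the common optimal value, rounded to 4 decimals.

The standard primal-dual pair for 'max c^T x s.t. A x <= b, x >= 0' is:
  Dual:  min b^T y  s.t.  A^T y >= c,  y >= 0.

So the dual LP is:
  minimize  7y1 + 5y2 + 16y3 + 26y4
  subject to:
    y1 + 3y3 + 2y4 >= 5
    y2 + 4y3 + 3y4 >= 2
    y1, y2, y3, y4 >= 0

Solving the primal: x* = (5.3333, 0).
  primal value c^T x* = 26.6667.
Solving the dual: y* = (0, 0, 1.6667, 0).
  dual value b^T y* = 26.6667.
Strong duality: c^T x* = b^T y*. Confirmed.

26.6667


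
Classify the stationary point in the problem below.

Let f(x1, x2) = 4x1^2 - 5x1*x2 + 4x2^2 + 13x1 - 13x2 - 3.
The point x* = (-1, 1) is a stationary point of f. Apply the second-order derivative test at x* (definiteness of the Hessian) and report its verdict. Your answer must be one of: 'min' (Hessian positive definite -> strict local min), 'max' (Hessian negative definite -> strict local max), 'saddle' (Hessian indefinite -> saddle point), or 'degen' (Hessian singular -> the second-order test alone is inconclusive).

Compute the Hessian H = grad^2 f:
  H = [[8, -5], [-5, 8]]
Verify stationarity: grad f(x*) = H x* + g = (0, 0).
Eigenvalues of H: 3, 13.
Both eigenvalues > 0, so H is positive definite -> x* is a strict local min.

min


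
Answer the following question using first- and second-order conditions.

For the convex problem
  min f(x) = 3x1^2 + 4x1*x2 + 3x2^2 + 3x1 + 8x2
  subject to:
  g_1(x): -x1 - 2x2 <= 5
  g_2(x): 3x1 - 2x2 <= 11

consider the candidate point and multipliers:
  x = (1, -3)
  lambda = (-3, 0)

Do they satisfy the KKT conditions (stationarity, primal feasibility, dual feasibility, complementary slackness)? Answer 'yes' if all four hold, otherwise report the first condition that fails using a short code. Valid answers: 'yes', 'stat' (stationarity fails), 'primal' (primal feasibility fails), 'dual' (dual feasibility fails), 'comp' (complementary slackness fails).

Gradient of f: grad f(x) = Q x + c = (-3, -6)
Constraint values g_i(x) = a_i^T x - b_i:
  g_1((1, -3)) = 0
  g_2((1, -3)) = -2
Stationarity residual: grad f(x) + sum_i lambda_i a_i = (0, 0)
  -> stationarity OK
Primal feasibility (all g_i <= 0): OK
Dual feasibility (all lambda_i >= 0): FAILS
Complementary slackness (lambda_i * g_i(x) = 0 for all i): OK

Verdict: the first failing condition is dual_feasibility -> dual.

dual


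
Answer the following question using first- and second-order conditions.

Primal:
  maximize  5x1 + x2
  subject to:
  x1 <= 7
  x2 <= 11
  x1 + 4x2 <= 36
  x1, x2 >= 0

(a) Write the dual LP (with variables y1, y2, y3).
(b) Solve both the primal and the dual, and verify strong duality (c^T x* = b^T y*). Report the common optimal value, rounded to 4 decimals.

The standard primal-dual pair for 'max c^T x s.t. A x <= b, x >= 0' is:
  Dual:  min b^T y  s.t.  A^T y >= c,  y >= 0.

So the dual LP is:
  minimize  7y1 + 11y2 + 36y3
  subject to:
    y1 + y3 >= 5
    y2 + 4y3 >= 1
    y1, y2, y3 >= 0

Solving the primal: x* = (7, 7.25).
  primal value c^T x* = 42.25.
Solving the dual: y* = (4.75, 0, 0.25).
  dual value b^T y* = 42.25.
Strong duality: c^T x* = b^T y*. Confirmed.

42.25


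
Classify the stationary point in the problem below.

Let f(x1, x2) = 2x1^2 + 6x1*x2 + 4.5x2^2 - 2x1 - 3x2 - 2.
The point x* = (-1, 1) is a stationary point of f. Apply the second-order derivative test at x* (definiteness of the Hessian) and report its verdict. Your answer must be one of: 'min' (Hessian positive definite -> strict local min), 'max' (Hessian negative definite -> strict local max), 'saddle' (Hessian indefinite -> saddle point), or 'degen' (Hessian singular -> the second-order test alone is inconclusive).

Compute the Hessian H = grad^2 f:
  H = [[4, 6], [6, 9]]
Verify stationarity: grad f(x*) = H x* + g = (0, 0).
Eigenvalues of H: 0, 13.
H has a zero eigenvalue (singular; positive semidefinite but not definite), so H is neither positive definite, negative definite, nor indefinite. The second-order test alone is inconclusive -> degen.
(Indeed, f is constant along the null direction of H through x*, so x* is not a strict local extremum.)

degen


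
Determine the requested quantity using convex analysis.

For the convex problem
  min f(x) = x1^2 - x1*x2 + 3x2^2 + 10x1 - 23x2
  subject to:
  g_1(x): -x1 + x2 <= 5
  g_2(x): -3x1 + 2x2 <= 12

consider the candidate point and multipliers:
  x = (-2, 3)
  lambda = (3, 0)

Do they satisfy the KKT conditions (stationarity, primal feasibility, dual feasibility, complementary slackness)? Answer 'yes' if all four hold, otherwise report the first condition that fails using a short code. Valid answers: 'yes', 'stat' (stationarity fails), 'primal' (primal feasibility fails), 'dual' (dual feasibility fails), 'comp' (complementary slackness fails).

Gradient of f: grad f(x) = Q x + c = (3, -3)
Constraint values g_i(x) = a_i^T x - b_i:
  g_1((-2, 3)) = 0
  g_2((-2, 3)) = 0
Stationarity residual: grad f(x) + sum_i lambda_i a_i = (0, 0)
  -> stationarity OK
Primal feasibility (all g_i <= 0): OK
Dual feasibility (all lambda_i >= 0): OK
Complementary slackness (lambda_i * g_i(x) = 0 for all i): OK

Verdict: yes, KKT holds.

yes


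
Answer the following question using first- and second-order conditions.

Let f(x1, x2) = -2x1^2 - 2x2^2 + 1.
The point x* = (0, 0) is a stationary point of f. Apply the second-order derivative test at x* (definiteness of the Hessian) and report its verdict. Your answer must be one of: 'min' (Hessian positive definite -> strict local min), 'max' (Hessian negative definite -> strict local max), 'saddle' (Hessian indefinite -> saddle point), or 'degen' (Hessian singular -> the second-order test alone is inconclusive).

Compute the Hessian H = grad^2 f:
  H = [[-4, 0], [0, -4]]
Verify stationarity: grad f(x*) = H x* + g = (0, 0).
Eigenvalues of H: -4, -4.
Both eigenvalues < 0, so H is negative definite -> x* is a strict local max.

max


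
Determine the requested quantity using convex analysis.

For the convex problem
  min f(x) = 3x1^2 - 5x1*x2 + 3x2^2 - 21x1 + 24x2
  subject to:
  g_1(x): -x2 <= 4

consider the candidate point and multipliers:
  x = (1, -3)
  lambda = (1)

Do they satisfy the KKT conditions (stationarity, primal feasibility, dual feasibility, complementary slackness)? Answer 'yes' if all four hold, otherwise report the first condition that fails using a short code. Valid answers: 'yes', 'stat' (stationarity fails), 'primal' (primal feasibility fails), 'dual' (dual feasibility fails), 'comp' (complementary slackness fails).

Gradient of f: grad f(x) = Q x + c = (0, 1)
Constraint values g_i(x) = a_i^T x - b_i:
  g_1((1, -3)) = -1
Stationarity residual: grad f(x) + sum_i lambda_i a_i = (0, 0)
  -> stationarity OK
Primal feasibility (all g_i <= 0): OK
Dual feasibility (all lambda_i >= 0): OK
Complementary slackness (lambda_i * g_i(x) = 0 for all i): FAILS

Verdict: the first failing condition is complementary_slackness -> comp.

comp


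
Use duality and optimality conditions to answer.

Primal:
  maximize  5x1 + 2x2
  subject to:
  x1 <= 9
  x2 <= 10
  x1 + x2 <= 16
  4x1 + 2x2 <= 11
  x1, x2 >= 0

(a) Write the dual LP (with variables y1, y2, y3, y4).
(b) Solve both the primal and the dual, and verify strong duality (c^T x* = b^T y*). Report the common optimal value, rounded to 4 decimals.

The standard primal-dual pair for 'max c^T x s.t. A x <= b, x >= 0' is:
  Dual:  min b^T y  s.t.  A^T y >= c,  y >= 0.

So the dual LP is:
  minimize  9y1 + 10y2 + 16y3 + 11y4
  subject to:
    y1 + y3 + 4y4 >= 5
    y2 + y3 + 2y4 >= 2
    y1, y2, y3, y4 >= 0

Solving the primal: x* = (2.75, 0).
  primal value c^T x* = 13.75.
Solving the dual: y* = (0, 0, 0, 1.25).
  dual value b^T y* = 13.75.
Strong duality: c^T x* = b^T y*. Confirmed.

13.75


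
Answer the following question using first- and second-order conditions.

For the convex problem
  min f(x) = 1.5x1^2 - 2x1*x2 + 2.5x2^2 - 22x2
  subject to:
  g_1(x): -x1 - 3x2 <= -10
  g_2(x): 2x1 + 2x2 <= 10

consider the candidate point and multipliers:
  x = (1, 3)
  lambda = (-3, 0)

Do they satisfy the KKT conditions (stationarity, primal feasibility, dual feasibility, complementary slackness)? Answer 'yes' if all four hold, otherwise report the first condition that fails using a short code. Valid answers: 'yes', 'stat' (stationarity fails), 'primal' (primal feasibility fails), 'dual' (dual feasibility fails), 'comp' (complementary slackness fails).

Gradient of f: grad f(x) = Q x + c = (-3, -9)
Constraint values g_i(x) = a_i^T x - b_i:
  g_1((1, 3)) = 0
  g_2((1, 3)) = -2
Stationarity residual: grad f(x) + sum_i lambda_i a_i = (0, 0)
  -> stationarity OK
Primal feasibility (all g_i <= 0): OK
Dual feasibility (all lambda_i >= 0): FAILS
Complementary slackness (lambda_i * g_i(x) = 0 for all i): OK

Verdict: the first failing condition is dual_feasibility -> dual.

dual


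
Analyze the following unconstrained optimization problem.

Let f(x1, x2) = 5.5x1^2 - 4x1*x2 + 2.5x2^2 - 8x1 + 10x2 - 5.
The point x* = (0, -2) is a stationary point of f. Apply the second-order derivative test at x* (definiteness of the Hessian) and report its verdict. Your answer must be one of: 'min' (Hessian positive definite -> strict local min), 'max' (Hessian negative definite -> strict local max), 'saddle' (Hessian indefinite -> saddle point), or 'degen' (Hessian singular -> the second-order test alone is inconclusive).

Compute the Hessian H = grad^2 f:
  H = [[11, -4], [-4, 5]]
Verify stationarity: grad f(x*) = H x* + g = (0, 0).
Eigenvalues of H: 3, 13.
Both eigenvalues > 0, so H is positive definite -> x* is a strict local min.

min


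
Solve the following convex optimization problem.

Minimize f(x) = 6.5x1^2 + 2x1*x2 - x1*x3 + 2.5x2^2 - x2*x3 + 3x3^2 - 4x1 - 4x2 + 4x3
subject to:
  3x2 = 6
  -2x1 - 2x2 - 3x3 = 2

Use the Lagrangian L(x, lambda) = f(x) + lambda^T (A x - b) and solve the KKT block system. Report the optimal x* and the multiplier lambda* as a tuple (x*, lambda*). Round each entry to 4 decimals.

Form the Lagrangian:
  L(x, lambda) = (1/2) x^T Q x + c^T x + lambda^T (A x - b)
Stationarity (grad_x L = 0): Q x + c + A^T lambda = 0.
Primal feasibility: A x = b.

This gives the KKT block system:
  [ Q   A^T ] [ x     ]   [-c ]
  [ A    0  ] [ lambda ] = [ b ]

Solving the linear system:
  x*      = (-0.5098, 2, -1.6601)
  lambda* = (-3.8693, -2.4837)
  f(x*)   = 7.7908

x* = (-0.5098, 2, -1.6601), lambda* = (-3.8693, -2.4837)


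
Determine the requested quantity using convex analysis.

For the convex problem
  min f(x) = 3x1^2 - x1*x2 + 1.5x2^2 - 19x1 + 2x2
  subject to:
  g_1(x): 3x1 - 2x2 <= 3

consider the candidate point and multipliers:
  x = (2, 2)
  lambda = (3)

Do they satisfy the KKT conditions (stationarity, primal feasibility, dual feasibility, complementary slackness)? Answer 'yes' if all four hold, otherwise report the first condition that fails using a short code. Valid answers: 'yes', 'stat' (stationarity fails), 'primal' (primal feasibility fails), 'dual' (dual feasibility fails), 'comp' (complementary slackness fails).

Gradient of f: grad f(x) = Q x + c = (-9, 6)
Constraint values g_i(x) = a_i^T x - b_i:
  g_1((2, 2)) = -1
Stationarity residual: grad f(x) + sum_i lambda_i a_i = (0, 0)
  -> stationarity OK
Primal feasibility (all g_i <= 0): OK
Dual feasibility (all lambda_i >= 0): OK
Complementary slackness (lambda_i * g_i(x) = 0 for all i): FAILS

Verdict: the first failing condition is complementary_slackness -> comp.

comp


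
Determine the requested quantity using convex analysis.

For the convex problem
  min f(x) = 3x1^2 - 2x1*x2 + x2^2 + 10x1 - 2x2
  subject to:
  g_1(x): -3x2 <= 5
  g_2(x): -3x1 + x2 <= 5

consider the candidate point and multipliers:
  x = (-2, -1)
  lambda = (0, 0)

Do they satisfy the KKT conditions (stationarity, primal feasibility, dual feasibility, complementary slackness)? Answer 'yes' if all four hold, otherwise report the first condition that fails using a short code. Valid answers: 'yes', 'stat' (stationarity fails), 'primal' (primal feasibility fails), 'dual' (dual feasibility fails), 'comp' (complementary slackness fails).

Gradient of f: grad f(x) = Q x + c = (0, 0)
Constraint values g_i(x) = a_i^T x - b_i:
  g_1((-2, -1)) = -2
  g_2((-2, -1)) = 0
Stationarity residual: grad f(x) + sum_i lambda_i a_i = (0, 0)
  -> stationarity OK
Primal feasibility (all g_i <= 0): OK
Dual feasibility (all lambda_i >= 0): OK
Complementary slackness (lambda_i * g_i(x) = 0 for all i): OK

Verdict: yes, KKT holds.

yes


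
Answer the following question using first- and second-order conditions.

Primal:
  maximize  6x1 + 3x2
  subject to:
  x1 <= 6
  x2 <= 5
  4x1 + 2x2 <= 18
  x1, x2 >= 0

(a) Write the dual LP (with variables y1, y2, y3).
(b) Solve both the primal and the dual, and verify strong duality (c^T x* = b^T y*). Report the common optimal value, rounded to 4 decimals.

The standard primal-dual pair for 'max c^T x s.t. A x <= b, x >= 0' is:
  Dual:  min b^T y  s.t.  A^T y >= c,  y >= 0.

So the dual LP is:
  minimize  6y1 + 5y2 + 18y3
  subject to:
    y1 + 4y3 >= 6
    y2 + 2y3 >= 3
    y1, y2, y3 >= 0

Solving the primal: x* = (4.5, 0).
  primal value c^T x* = 27.
Solving the dual: y* = (0, 0, 1.5).
  dual value b^T y* = 27.
Strong duality: c^T x* = b^T y*. Confirmed.

27


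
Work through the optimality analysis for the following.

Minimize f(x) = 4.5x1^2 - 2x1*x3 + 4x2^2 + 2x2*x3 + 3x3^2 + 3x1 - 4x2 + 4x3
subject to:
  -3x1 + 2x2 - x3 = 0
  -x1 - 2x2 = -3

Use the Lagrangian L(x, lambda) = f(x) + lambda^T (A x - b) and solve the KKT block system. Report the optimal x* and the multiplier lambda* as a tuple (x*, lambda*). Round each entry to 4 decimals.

Form the Lagrangian:
  L(x, lambda) = (1/2) x^T Q x + c^T x + lambda^T (A x - b)
Stationarity (grad_x L = 0): Q x + c + A^T lambda = 0.
Primal feasibility: A x = b.

This gives the KKT block system:
  [ Q   A^T ] [ x     ]   [-c ]
  [ A    0  ] [ lambda ] = [ b ]

Solving the linear system:
  x*      = (0.8397, 1.0802, -0.3588)
  lambda* = (2.3282, 4.2901)
  f(x*)   = 4.8168

x* = (0.8397, 1.0802, -0.3588), lambda* = (2.3282, 4.2901)


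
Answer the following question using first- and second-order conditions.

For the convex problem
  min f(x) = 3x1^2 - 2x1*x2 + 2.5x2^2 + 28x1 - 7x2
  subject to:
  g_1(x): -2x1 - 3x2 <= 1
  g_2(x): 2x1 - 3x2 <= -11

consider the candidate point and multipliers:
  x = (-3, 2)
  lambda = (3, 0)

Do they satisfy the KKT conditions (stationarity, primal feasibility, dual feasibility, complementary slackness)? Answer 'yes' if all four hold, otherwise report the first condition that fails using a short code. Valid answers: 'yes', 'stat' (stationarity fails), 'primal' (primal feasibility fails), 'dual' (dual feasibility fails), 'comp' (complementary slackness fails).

Gradient of f: grad f(x) = Q x + c = (6, 9)
Constraint values g_i(x) = a_i^T x - b_i:
  g_1((-3, 2)) = -1
  g_2((-3, 2)) = -1
Stationarity residual: grad f(x) + sum_i lambda_i a_i = (0, 0)
  -> stationarity OK
Primal feasibility (all g_i <= 0): OK
Dual feasibility (all lambda_i >= 0): OK
Complementary slackness (lambda_i * g_i(x) = 0 for all i): FAILS

Verdict: the first failing condition is complementary_slackness -> comp.

comp


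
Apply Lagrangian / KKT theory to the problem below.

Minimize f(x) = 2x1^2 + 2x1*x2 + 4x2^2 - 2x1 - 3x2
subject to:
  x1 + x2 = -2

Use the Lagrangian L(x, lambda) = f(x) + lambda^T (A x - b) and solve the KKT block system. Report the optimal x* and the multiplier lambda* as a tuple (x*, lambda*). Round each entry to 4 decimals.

Form the Lagrangian:
  L(x, lambda) = (1/2) x^T Q x + c^T x + lambda^T (A x - b)
Stationarity (grad_x L = 0): Q x + c + A^T lambda = 0.
Primal feasibility: A x = b.

This gives the KKT block system:
  [ Q   A^T ] [ x     ]   [-c ]
  [ A    0  ] [ lambda ] = [ b ]

Solving the linear system:
  x*      = (-1.625, -0.375)
  lambda* = (9.25)
  f(x*)   = 11.4375

x* = (-1.625, -0.375), lambda* = (9.25)


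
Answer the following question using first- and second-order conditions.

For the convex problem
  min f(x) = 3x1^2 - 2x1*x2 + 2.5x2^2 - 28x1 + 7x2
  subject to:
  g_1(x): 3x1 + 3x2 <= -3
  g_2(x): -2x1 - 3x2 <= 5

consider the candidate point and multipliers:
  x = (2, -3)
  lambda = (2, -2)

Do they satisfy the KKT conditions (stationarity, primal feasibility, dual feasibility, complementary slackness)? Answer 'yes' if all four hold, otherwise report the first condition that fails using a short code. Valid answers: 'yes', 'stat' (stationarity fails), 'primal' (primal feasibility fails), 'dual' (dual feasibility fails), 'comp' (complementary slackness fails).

Gradient of f: grad f(x) = Q x + c = (-10, -12)
Constraint values g_i(x) = a_i^T x - b_i:
  g_1((2, -3)) = 0
  g_2((2, -3)) = 0
Stationarity residual: grad f(x) + sum_i lambda_i a_i = (0, 0)
  -> stationarity OK
Primal feasibility (all g_i <= 0): OK
Dual feasibility (all lambda_i >= 0): FAILS
Complementary slackness (lambda_i * g_i(x) = 0 for all i): OK

Verdict: the first failing condition is dual_feasibility -> dual.

dual


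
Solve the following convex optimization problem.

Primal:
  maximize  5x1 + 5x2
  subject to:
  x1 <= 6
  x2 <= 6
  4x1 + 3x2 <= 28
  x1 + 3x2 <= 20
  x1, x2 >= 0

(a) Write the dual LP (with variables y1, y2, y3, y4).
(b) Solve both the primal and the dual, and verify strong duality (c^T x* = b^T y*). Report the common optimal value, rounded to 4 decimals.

The standard primal-dual pair for 'max c^T x s.t. A x <= b, x >= 0' is:
  Dual:  min b^T y  s.t.  A^T y >= c,  y >= 0.

So the dual LP is:
  minimize  6y1 + 6y2 + 28y3 + 20y4
  subject to:
    y1 + 4y3 + y4 >= 5
    y2 + 3y3 + 3y4 >= 5
    y1, y2, y3, y4 >= 0

Solving the primal: x* = (2.6667, 5.7778).
  primal value c^T x* = 42.2222.
Solving the dual: y* = (0, 0, 1.1111, 0.5556).
  dual value b^T y* = 42.2222.
Strong duality: c^T x* = b^T y*. Confirmed.

42.2222


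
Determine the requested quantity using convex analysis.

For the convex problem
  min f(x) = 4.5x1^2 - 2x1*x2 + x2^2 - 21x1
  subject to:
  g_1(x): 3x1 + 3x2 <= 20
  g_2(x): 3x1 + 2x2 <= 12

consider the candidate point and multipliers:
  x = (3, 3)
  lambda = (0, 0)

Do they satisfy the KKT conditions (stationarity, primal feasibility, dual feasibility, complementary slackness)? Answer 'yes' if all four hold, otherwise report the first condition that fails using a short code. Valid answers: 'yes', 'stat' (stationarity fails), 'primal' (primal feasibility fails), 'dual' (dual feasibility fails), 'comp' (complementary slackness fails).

Gradient of f: grad f(x) = Q x + c = (0, 0)
Constraint values g_i(x) = a_i^T x - b_i:
  g_1((3, 3)) = -2
  g_2((3, 3)) = 3
Stationarity residual: grad f(x) + sum_i lambda_i a_i = (0, 0)
  -> stationarity OK
Primal feasibility (all g_i <= 0): FAILS
Dual feasibility (all lambda_i >= 0): OK
Complementary slackness (lambda_i * g_i(x) = 0 for all i): OK

Verdict: the first failing condition is primal_feasibility -> primal.

primal


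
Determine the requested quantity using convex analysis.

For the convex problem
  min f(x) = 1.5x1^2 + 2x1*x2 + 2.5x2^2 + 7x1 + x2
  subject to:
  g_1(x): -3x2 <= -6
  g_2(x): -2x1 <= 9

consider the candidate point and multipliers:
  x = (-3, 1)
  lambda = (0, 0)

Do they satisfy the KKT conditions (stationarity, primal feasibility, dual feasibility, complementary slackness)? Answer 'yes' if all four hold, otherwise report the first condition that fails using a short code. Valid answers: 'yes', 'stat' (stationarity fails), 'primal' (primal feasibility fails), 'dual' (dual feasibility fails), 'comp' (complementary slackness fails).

Gradient of f: grad f(x) = Q x + c = (0, 0)
Constraint values g_i(x) = a_i^T x - b_i:
  g_1((-3, 1)) = 3
  g_2((-3, 1)) = -3
Stationarity residual: grad f(x) + sum_i lambda_i a_i = (0, 0)
  -> stationarity OK
Primal feasibility (all g_i <= 0): FAILS
Dual feasibility (all lambda_i >= 0): OK
Complementary slackness (lambda_i * g_i(x) = 0 for all i): OK

Verdict: the first failing condition is primal_feasibility -> primal.

primal


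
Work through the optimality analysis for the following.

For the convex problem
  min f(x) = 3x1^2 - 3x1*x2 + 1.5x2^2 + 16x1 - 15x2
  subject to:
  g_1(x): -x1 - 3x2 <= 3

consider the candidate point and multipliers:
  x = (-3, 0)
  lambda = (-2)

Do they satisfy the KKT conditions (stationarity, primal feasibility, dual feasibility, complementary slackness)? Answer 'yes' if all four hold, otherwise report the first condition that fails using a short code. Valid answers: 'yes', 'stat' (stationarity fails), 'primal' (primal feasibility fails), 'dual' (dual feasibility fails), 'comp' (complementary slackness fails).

Gradient of f: grad f(x) = Q x + c = (-2, -6)
Constraint values g_i(x) = a_i^T x - b_i:
  g_1((-3, 0)) = 0
Stationarity residual: grad f(x) + sum_i lambda_i a_i = (0, 0)
  -> stationarity OK
Primal feasibility (all g_i <= 0): OK
Dual feasibility (all lambda_i >= 0): FAILS
Complementary slackness (lambda_i * g_i(x) = 0 for all i): OK

Verdict: the first failing condition is dual_feasibility -> dual.

dual


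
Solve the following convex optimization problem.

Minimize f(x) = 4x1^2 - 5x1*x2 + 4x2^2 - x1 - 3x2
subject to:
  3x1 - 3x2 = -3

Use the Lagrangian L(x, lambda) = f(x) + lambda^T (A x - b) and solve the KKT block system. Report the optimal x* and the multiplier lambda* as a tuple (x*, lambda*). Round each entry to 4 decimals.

Form the Lagrangian:
  L(x, lambda) = (1/2) x^T Q x + c^T x + lambda^T (A x - b)
Stationarity (grad_x L = 0): Q x + c + A^T lambda = 0.
Primal feasibility: A x = b.

This gives the KKT block system:
  [ Q   A^T ] [ x     ]   [-c ]
  [ A    0  ] [ lambda ] = [ b ]

Solving the linear system:
  x*      = (0.1667, 1.1667)
  lambda* = (1.8333)
  f(x*)   = 0.9167

x* = (0.1667, 1.1667), lambda* = (1.8333)


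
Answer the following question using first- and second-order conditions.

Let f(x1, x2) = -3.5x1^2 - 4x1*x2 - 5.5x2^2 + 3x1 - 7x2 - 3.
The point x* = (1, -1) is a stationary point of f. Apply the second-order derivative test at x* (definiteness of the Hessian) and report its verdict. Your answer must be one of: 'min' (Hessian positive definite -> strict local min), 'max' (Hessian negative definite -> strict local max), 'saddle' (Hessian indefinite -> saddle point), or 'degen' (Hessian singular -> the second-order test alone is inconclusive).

Compute the Hessian H = grad^2 f:
  H = [[-7, -4], [-4, -11]]
Verify stationarity: grad f(x*) = H x* + g = (0, 0).
Eigenvalues of H: -13.4721, -4.5279.
Both eigenvalues < 0, so H is negative definite -> x* is a strict local max.

max


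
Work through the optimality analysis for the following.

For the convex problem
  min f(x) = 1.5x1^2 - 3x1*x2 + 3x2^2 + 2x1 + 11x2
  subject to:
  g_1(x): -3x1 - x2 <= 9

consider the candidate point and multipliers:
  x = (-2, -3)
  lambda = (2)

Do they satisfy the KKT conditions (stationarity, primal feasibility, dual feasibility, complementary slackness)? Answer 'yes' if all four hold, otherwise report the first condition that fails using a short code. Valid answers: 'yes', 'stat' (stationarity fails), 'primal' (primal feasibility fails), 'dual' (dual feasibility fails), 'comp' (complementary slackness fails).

Gradient of f: grad f(x) = Q x + c = (5, -1)
Constraint values g_i(x) = a_i^T x - b_i:
  g_1((-2, -3)) = 0
Stationarity residual: grad f(x) + sum_i lambda_i a_i = (-1, -3)
  -> stationarity FAILS
Primal feasibility (all g_i <= 0): OK
Dual feasibility (all lambda_i >= 0): OK
Complementary slackness (lambda_i * g_i(x) = 0 for all i): OK

Verdict: the first failing condition is stationarity -> stat.

stat


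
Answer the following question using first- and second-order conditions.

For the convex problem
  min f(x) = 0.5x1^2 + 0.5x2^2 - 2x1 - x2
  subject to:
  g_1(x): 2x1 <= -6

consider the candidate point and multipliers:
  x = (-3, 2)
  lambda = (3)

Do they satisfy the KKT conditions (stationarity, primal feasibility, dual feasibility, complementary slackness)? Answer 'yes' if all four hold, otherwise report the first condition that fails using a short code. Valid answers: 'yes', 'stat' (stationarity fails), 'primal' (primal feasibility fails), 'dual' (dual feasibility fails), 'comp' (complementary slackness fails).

Gradient of f: grad f(x) = Q x + c = (-5, 1)
Constraint values g_i(x) = a_i^T x - b_i:
  g_1((-3, 2)) = 0
Stationarity residual: grad f(x) + sum_i lambda_i a_i = (1, 1)
  -> stationarity FAILS
Primal feasibility (all g_i <= 0): OK
Dual feasibility (all lambda_i >= 0): OK
Complementary slackness (lambda_i * g_i(x) = 0 for all i): OK

Verdict: the first failing condition is stationarity -> stat.

stat


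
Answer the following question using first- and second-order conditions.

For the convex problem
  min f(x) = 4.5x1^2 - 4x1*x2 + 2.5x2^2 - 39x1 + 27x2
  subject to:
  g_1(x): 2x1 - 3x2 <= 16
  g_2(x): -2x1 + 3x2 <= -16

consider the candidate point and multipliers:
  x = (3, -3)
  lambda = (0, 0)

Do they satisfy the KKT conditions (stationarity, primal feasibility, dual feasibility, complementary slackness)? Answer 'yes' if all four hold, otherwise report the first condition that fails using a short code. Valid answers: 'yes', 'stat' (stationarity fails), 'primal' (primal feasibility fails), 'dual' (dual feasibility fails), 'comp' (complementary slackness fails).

Gradient of f: grad f(x) = Q x + c = (0, 0)
Constraint values g_i(x) = a_i^T x - b_i:
  g_1((3, -3)) = -1
  g_2((3, -3)) = 1
Stationarity residual: grad f(x) + sum_i lambda_i a_i = (0, 0)
  -> stationarity OK
Primal feasibility (all g_i <= 0): FAILS
Dual feasibility (all lambda_i >= 0): OK
Complementary slackness (lambda_i * g_i(x) = 0 for all i): OK

Verdict: the first failing condition is primal_feasibility -> primal.

primal


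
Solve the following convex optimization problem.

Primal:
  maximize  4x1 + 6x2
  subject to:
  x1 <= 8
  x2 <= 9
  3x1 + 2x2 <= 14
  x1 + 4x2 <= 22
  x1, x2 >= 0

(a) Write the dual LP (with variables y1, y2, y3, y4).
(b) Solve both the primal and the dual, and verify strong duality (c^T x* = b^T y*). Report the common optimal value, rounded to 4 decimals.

The standard primal-dual pair for 'max c^T x s.t. A x <= b, x >= 0' is:
  Dual:  min b^T y  s.t.  A^T y >= c,  y >= 0.

So the dual LP is:
  minimize  8y1 + 9y2 + 14y3 + 22y4
  subject to:
    y1 + 3y3 + y4 >= 4
    y2 + 2y3 + 4y4 >= 6
    y1, y2, y3, y4 >= 0

Solving the primal: x* = (1.2, 5.2).
  primal value c^T x* = 36.
Solving the dual: y* = (0, 0, 1, 1).
  dual value b^T y* = 36.
Strong duality: c^T x* = b^T y*. Confirmed.

36


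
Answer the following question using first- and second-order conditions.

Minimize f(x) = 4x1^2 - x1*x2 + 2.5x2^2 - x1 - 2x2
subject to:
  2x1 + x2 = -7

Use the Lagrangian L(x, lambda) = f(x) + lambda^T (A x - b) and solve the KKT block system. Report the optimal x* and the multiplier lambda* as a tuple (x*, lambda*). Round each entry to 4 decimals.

Form the Lagrangian:
  L(x, lambda) = (1/2) x^T Q x + c^T x + lambda^T (A x - b)
Stationarity (grad_x L = 0): Q x + c + A^T lambda = 0.
Primal feasibility: A x = b.

This gives the KKT block system:
  [ Q   A^T ] [ x     ]   [-c ]
  [ A    0  ] [ lambda ] = [ b ]

Solving the linear system:
  x*      = (-2.5, -2)
  lambda* = (9.5)
  f(x*)   = 36.5

x* = (-2.5, -2), lambda* = (9.5)


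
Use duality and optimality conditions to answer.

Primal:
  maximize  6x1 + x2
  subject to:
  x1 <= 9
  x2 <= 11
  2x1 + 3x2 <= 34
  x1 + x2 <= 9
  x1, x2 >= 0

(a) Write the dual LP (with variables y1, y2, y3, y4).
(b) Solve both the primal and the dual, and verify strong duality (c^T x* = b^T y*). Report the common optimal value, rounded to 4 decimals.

The standard primal-dual pair for 'max c^T x s.t. A x <= b, x >= 0' is:
  Dual:  min b^T y  s.t.  A^T y >= c,  y >= 0.

So the dual LP is:
  minimize  9y1 + 11y2 + 34y3 + 9y4
  subject to:
    y1 + 2y3 + y4 >= 6
    y2 + 3y3 + y4 >= 1
    y1, y2, y3, y4 >= 0

Solving the primal: x* = (9, 0).
  primal value c^T x* = 54.
Solving the dual: y* = (5, 0, 0, 1).
  dual value b^T y* = 54.
Strong duality: c^T x* = b^T y*. Confirmed.

54


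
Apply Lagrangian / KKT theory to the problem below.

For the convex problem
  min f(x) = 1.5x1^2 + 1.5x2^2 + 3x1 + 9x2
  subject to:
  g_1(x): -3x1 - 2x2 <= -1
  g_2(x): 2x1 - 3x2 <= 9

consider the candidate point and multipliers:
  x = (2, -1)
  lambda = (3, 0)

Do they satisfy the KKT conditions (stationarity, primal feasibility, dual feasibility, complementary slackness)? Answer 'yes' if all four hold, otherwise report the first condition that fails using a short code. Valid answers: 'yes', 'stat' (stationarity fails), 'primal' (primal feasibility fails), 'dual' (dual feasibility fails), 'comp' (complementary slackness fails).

Gradient of f: grad f(x) = Q x + c = (9, 6)
Constraint values g_i(x) = a_i^T x - b_i:
  g_1((2, -1)) = -3
  g_2((2, -1)) = -2
Stationarity residual: grad f(x) + sum_i lambda_i a_i = (0, 0)
  -> stationarity OK
Primal feasibility (all g_i <= 0): OK
Dual feasibility (all lambda_i >= 0): OK
Complementary slackness (lambda_i * g_i(x) = 0 for all i): FAILS

Verdict: the first failing condition is complementary_slackness -> comp.

comp


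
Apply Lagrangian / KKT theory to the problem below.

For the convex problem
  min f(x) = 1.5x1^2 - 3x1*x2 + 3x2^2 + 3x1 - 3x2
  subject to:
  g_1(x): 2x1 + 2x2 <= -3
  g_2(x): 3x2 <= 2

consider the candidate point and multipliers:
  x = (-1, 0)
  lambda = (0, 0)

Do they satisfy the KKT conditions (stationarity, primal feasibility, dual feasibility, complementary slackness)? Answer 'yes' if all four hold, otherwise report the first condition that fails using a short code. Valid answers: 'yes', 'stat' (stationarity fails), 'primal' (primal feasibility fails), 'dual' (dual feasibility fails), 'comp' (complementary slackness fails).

Gradient of f: grad f(x) = Q x + c = (0, 0)
Constraint values g_i(x) = a_i^T x - b_i:
  g_1((-1, 0)) = 1
  g_2((-1, 0)) = -2
Stationarity residual: grad f(x) + sum_i lambda_i a_i = (0, 0)
  -> stationarity OK
Primal feasibility (all g_i <= 0): FAILS
Dual feasibility (all lambda_i >= 0): OK
Complementary slackness (lambda_i * g_i(x) = 0 for all i): OK

Verdict: the first failing condition is primal_feasibility -> primal.

primal


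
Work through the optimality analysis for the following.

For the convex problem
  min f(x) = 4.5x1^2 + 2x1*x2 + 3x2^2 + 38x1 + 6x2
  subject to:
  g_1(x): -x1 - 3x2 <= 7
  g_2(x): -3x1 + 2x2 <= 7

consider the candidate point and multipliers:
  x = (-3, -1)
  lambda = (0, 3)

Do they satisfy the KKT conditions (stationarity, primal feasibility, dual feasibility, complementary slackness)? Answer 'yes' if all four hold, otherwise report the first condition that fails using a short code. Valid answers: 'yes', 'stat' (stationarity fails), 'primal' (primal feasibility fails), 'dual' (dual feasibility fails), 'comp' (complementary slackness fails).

Gradient of f: grad f(x) = Q x + c = (9, -6)
Constraint values g_i(x) = a_i^T x - b_i:
  g_1((-3, -1)) = -1
  g_2((-3, -1)) = 0
Stationarity residual: grad f(x) + sum_i lambda_i a_i = (0, 0)
  -> stationarity OK
Primal feasibility (all g_i <= 0): OK
Dual feasibility (all lambda_i >= 0): OK
Complementary slackness (lambda_i * g_i(x) = 0 for all i): OK

Verdict: yes, KKT holds.

yes


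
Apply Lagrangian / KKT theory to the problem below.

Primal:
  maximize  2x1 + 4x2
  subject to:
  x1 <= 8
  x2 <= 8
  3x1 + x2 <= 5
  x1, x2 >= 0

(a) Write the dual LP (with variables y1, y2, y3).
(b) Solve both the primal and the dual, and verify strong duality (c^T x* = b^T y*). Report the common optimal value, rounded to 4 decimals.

The standard primal-dual pair for 'max c^T x s.t. A x <= b, x >= 0' is:
  Dual:  min b^T y  s.t.  A^T y >= c,  y >= 0.

So the dual LP is:
  minimize  8y1 + 8y2 + 5y3
  subject to:
    y1 + 3y3 >= 2
    y2 + y3 >= 4
    y1, y2, y3 >= 0

Solving the primal: x* = (0, 5).
  primal value c^T x* = 20.
Solving the dual: y* = (0, 0, 4).
  dual value b^T y* = 20.
Strong duality: c^T x* = b^T y*. Confirmed.

20


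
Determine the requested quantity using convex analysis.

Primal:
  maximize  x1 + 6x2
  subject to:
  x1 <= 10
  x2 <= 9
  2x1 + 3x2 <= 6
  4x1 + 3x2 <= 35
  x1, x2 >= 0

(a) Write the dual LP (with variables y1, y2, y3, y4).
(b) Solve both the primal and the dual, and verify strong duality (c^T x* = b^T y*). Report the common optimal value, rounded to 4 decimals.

The standard primal-dual pair for 'max c^T x s.t. A x <= b, x >= 0' is:
  Dual:  min b^T y  s.t.  A^T y >= c,  y >= 0.

So the dual LP is:
  minimize  10y1 + 9y2 + 6y3 + 35y4
  subject to:
    y1 + 2y3 + 4y4 >= 1
    y2 + 3y3 + 3y4 >= 6
    y1, y2, y3, y4 >= 0

Solving the primal: x* = (0, 2).
  primal value c^T x* = 12.
Solving the dual: y* = (0, 0, 2, 0).
  dual value b^T y* = 12.
Strong duality: c^T x* = b^T y*. Confirmed.

12


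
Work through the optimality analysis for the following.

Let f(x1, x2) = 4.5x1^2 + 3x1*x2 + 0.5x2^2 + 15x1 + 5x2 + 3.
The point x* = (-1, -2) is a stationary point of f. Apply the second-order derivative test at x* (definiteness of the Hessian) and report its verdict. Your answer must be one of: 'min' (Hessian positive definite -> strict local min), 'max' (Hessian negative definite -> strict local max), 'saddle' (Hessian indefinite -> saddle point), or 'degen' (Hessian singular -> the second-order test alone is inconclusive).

Compute the Hessian H = grad^2 f:
  H = [[9, 3], [3, 1]]
Verify stationarity: grad f(x*) = H x* + g = (0, 0).
Eigenvalues of H: 0, 10.
H has a zero eigenvalue (singular; positive semidefinite but not definite), so H is neither positive definite, negative definite, nor indefinite. The second-order test alone is inconclusive -> degen.
(Indeed, f is constant along the null direction of H through x*, so x* is not a strict local extremum.)

degen
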